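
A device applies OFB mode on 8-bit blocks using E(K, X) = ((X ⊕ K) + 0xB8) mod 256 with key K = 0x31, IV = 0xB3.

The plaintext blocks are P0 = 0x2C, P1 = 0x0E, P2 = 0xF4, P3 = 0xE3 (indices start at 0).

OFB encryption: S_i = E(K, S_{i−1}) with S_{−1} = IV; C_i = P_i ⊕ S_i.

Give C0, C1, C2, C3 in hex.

C0 = 0x16, C1 = 0xCD, C2 = 0x5E, C3 = 0xB0

C0: S = E(K, 0xB3) = 0x3A; 0x2C ⊕ 0x3A = 0x16.
C1: S = E(K, 0x3A) = 0xC3; 0x0E ⊕ 0xC3 = 0xCD.
C2: S = E(K, 0xC3) = 0xAA; 0xF4 ⊕ 0xAA = 0x5E.
C3: S = E(K, 0xAA) = 0x53; 0xE3 ⊕ 0x53 = 0xB0.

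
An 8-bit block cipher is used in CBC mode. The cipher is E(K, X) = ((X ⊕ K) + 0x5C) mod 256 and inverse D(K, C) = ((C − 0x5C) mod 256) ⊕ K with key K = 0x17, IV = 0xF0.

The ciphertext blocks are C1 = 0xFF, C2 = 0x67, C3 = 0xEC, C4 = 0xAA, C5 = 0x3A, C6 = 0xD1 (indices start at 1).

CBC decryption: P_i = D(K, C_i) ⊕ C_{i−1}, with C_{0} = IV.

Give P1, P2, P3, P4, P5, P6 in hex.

P1: D(K, 0xFF) = 0xB4; 0xB4 ⊕ 0xF0 = 0x44.
P2: D(K, 0x67) = 0x1C; 0x1C ⊕ 0xFF = 0xE3.
P3: D(K, 0xEC) = 0x87; 0x87 ⊕ 0x67 = 0xE0.
P4: D(K, 0xAA) = 0x59; 0x59 ⊕ 0xEC = 0xB5.
P5: D(K, 0x3A) = 0xC9; 0xC9 ⊕ 0xAA = 0x63.
P6: D(K, 0xD1) = 0x62; 0x62 ⊕ 0x3A = 0x58.

P1 = 0x44, P2 = 0xE3, P3 = 0xE0, P4 = 0xB5, P5 = 0x63, P6 = 0x58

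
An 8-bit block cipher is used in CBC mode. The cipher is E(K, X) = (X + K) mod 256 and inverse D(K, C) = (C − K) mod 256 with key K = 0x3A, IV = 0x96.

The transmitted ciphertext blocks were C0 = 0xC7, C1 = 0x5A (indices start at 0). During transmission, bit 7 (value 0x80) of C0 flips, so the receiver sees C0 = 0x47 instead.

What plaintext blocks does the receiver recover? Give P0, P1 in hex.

CBC decryption: P_i = D(K, C_i) ⊕ C_{i−1}, with C_{−1} = IV.
Only C0 changed, to 0x47. In CBC, a change in C_i garbles P_i and flips the same bit in P_{i+1}. Decrypting the received ciphertext:
P0: D(K, 0x47) = 0x0D; 0x0D ⊕ 0x96 = 0x9B.
P1: D(K, 0x5A) = 0x20; 0x20 ⊕ 0x47 = 0x67.
Blocks that differ from the original plaintext: P0, P1.

P0 = 0x9B, P1 = 0x67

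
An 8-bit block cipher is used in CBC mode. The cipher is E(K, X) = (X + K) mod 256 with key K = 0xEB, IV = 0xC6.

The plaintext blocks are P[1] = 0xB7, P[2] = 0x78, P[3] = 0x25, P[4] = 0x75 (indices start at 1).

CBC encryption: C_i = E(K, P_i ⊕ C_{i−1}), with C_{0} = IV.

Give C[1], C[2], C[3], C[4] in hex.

C[1]: P[1] ⊕ 0xC6 = 0x71; E(K, 0x71) = 0x5C.
C[2]: P[2] ⊕ 0x5C = 0x24; E(K, 0x24) = 0x0F.
C[3]: P[3] ⊕ 0x0F = 0x2A; E(K, 0x2A) = 0x15.
C[4]: P[4] ⊕ 0x15 = 0x60; E(K, 0x60) = 0x4B.

C[1] = 0x5C, C[2] = 0x0F, C[3] = 0x15, C[4] = 0x4B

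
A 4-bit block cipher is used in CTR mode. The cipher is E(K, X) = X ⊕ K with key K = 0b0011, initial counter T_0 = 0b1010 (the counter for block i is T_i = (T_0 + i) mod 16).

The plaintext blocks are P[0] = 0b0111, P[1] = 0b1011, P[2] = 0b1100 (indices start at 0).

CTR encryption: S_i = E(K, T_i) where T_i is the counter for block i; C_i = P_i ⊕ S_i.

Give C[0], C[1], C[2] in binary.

C[0] = 0b1110, C[1] = 0b0011, C[2] = 0b0011

C[0]: T = 0b1010, S = E(K, T) = 0b1001; 0b0111 ⊕ 0b1001 = 0b1110.
C[1]: T = 0b1011, S = E(K, T) = 0b1000; 0b1011 ⊕ 0b1000 = 0b0011.
C[2]: T = 0b1100, S = E(K, T) = 0b1111; 0b1100 ⊕ 0b1111 = 0b0011.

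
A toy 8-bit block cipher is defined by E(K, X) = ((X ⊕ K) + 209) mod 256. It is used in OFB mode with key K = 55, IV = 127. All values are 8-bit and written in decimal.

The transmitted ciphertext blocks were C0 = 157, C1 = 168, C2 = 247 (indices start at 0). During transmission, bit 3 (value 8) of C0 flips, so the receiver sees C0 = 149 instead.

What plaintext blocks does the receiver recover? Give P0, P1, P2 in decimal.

P0 = 140, P1 = 87, P2 = 110

OFB decryption: S_i = E(K, S_{i−1}) with S_{−1} = IV; P_i = C_i ⊕ S_i.
Only C0 changed, to 149. In OFB, a change in C_i flips the same bit in P_i only; the keystream is unaffected. Decrypting the received ciphertext:
P0: S = E(K, 127) = 25; 149 ⊕ 25 = 140.
P1: S = E(K, 25) = 255; 168 ⊕ 255 = 87.
P2: S = E(K, 255) = 153; 247 ⊕ 153 = 110.
Blocks that differ from the original plaintext: P0.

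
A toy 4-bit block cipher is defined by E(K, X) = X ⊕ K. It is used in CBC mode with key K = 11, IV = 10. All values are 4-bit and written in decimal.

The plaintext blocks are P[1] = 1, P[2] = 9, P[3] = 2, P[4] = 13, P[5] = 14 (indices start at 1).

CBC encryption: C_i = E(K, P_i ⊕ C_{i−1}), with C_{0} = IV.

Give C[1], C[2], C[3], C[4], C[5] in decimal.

C[1]: P[1] ⊕ 10 = 11; E(K, 11) = 0.
C[2]: P[2] ⊕ 0 = 9; E(K, 9) = 2.
C[3]: P[3] ⊕ 2 = 0; E(K, 0) = 11.
C[4]: P[4] ⊕ 11 = 6; E(K, 6) = 13.
C[5]: P[5] ⊕ 13 = 3; E(K, 3) = 8.

C[1] = 0, C[2] = 2, C[3] = 11, C[4] = 13, C[5] = 8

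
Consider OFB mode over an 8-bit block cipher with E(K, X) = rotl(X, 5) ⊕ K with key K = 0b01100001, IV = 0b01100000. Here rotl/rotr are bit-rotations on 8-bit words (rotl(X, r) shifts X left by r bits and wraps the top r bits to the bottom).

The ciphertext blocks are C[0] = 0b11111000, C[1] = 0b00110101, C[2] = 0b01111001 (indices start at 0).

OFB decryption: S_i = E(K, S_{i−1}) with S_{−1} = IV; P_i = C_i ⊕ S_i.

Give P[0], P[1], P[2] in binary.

P[0]: S = E(K, 0b01100000) = 0b01101101; 0b11111000 ⊕ 0b01101101 = 0b10010101.
P[1]: S = E(K, 0b01101101) = 0b11001100; 0b00110101 ⊕ 0b11001100 = 0b11111001.
P[2]: S = E(K, 0b11001100) = 0b11111000; 0b01111001 ⊕ 0b11111000 = 0b10000001.

P[0] = 0b10010101, P[1] = 0b11111001, P[2] = 0b10000001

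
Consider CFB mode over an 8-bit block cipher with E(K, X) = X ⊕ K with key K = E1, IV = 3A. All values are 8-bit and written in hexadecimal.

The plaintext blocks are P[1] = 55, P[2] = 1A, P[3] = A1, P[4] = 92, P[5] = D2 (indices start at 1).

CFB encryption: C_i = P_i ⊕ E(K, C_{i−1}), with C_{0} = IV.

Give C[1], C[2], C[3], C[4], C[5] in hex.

C[1] = 8E, C[2] = 75, C[3] = 35, C[4] = 46, C[5] = 75

C[1]: E(K, 3A) = DB; 55 ⊕ DB = 8E.
C[2]: E(K, 8E) = 6F; 1A ⊕ 6F = 75.
C[3]: E(K, 75) = 94; A1 ⊕ 94 = 35.
C[4]: E(K, 35) = D4; 92 ⊕ D4 = 46.
C[5]: E(K, 46) = A7; D2 ⊕ A7 = 75.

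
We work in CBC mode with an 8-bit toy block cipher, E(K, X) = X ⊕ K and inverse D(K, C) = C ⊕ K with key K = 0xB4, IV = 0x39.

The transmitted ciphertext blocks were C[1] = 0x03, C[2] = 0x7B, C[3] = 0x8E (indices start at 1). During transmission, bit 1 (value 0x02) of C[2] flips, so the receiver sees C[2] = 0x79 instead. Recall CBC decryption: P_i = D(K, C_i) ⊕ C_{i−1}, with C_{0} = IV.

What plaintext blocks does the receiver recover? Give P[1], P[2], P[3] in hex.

Only C[2] changed, to 0x79. In CBC, a change in C_i garbles P_i and flips the same bit in P_{i+1}. Decrypting the received ciphertext:
P[1]: D(K, 0x03) = 0xB7; 0xB7 ⊕ 0x39 = 0x8E.
P[2]: D(K, 0x79) = 0xCD; 0xCD ⊕ 0x03 = 0xCE.
P[3]: D(K, 0x8E) = 0x3A; 0x3A ⊕ 0x79 = 0x43.
Blocks that differ from the original plaintext: P[2], P[3].

P[1] = 0x8E, P[2] = 0xCE, P[3] = 0x43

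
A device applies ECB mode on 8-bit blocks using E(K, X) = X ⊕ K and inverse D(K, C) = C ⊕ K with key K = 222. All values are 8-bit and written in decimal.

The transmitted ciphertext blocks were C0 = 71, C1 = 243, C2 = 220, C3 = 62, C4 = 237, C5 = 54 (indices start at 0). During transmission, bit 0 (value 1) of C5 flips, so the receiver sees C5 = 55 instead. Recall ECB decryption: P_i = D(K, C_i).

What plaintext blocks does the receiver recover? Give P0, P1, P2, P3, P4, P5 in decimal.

P0 = 153, P1 = 45, P2 = 2, P3 = 224, P4 = 51, P5 = 233

Only C5 changed, to 55. In ECB, a change in C_i affects only P_i. Decrypting the received ciphertext:
P0: D(K, 71) = 153.
P1: D(K, 243) = 45.
P2: D(K, 220) = 2.
P3: D(K, 62) = 224.
P4: D(K, 237) = 51.
P5: D(K, 55) = 233.
Blocks that differ from the original plaintext: P5.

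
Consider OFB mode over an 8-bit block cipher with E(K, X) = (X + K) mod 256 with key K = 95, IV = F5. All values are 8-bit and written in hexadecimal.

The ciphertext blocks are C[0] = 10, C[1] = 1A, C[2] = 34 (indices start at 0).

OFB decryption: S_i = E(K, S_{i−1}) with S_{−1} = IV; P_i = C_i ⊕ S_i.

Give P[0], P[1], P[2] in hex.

P[0] = 9A, P[1] = 05, P[2] = 80

P[0]: S = E(K, F5) = 8A; 10 ⊕ 8A = 9A.
P[1]: S = E(K, 8A) = 1F; 1A ⊕ 1F = 05.
P[2]: S = E(K, 1F) = B4; 34 ⊕ B4 = 80.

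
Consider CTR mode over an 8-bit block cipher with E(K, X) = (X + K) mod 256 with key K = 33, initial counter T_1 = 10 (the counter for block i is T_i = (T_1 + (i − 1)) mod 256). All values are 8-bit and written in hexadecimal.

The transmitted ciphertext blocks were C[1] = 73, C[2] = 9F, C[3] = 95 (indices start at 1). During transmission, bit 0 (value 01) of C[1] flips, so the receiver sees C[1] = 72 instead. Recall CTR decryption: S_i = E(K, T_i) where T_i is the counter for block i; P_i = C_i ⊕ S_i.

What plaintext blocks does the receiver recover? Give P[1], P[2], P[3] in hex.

P[1] = 31, P[2] = DB, P[3] = D0

Only C[1] changed, to 72. In CTR, a change in C_i flips the same bit in P_i only; the keystream is unaffected. Decrypting the received ciphertext:
P[1]: T = 10, S = E(K, T) = 43; 72 ⊕ 43 = 31.
P[2]: T = 11, S = E(K, T) = 44; 9F ⊕ 44 = DB.
P[3]: T = 12, S = E(K, T) = 45; 95 ⊕ 45 = D0.
Blocks that differ from the original plaintext: P[1].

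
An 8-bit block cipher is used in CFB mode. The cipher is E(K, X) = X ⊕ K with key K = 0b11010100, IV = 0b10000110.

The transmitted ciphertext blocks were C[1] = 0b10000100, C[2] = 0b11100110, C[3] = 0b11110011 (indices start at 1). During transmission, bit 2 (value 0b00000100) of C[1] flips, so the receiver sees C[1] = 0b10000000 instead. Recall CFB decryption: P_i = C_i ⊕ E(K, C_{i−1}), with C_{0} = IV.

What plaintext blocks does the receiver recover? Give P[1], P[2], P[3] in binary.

P[1] = 0b11010010, P[2] = 0b10110010, P[3] = 0b11000001

Only C[1] changed, to 0b10000000. In CFB, a change in C_i flips the same bit in P_i and garbles P_{i+1}. Decrypting the received ciphertext:
P[1]: E(K, 0b10000110) = 0b01010010; 0b10000000 ⊕ 0b01010010 = 0b11010010.
P[2]: E(K, 0b10000000) = 0b01010100; 0b11100110 ⊕ 0b01010100 = 0b10110010.
P[3]: E(K, 0b11100110) = 0b00110010; 0b11110011 ⊕ 0b00110010 = 0b11000001.
Blocks that differ from the original plaintext: P[1], P[2].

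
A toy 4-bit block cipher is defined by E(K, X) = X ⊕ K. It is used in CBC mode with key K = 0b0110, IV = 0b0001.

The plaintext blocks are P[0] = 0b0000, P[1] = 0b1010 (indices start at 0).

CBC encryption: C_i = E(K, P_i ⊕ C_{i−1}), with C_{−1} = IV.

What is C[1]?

C[0]: P[0] ⊕ 0b0001 = 0b0001; E(K, 0b0001) = 0b0111.
C[1]: P[1] ⊕ 0b0111 = 0b1101; E(K, 0b1101) = 0b1011.

C[1] = 0b1011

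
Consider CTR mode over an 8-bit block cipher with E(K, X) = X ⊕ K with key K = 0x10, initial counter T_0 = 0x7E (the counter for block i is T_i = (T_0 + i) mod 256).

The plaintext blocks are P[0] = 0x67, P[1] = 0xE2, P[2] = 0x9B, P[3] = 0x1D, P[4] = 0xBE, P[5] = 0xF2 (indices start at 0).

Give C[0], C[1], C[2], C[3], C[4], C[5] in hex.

C[0] = 0x09, C[1] = 0x8D, C[2] = 0x0B, C[3] = 0x8C, C[4] = 0x2C, C[5] = 0x61

CTR encryption: S_i = E(K, T_i) where T_i is the counter for block i; C_i = P_i ⊕ S_i.
C[0]: T = 0x7E, S = E(K, T) = 0x6E; 0x67 ⊕ 0x6E = 0x09.
C[1]: T = 0x7F, S = E(K, T) = 0x6F; 0xE2 ⊕ 0x6F = 0x8D.
C[2]: T = 0x80, S = E(K, T) = 0x90; 0x9B ⊕ 0x90 = 0x0B.
C[3]: T = 0x81, S = E(K, T) = 0x91; 0x1D ⊕ 0x91 = 0x8C.
C[4]: T = 0x82, S = E(K, T) = 0x92; 0xBE ⊕ 0x92 = 0x2C.
C[5]: T = 0x83, S = E(K, T) = 0x93; 0xF2 ⊕ 0x93 = 0x61.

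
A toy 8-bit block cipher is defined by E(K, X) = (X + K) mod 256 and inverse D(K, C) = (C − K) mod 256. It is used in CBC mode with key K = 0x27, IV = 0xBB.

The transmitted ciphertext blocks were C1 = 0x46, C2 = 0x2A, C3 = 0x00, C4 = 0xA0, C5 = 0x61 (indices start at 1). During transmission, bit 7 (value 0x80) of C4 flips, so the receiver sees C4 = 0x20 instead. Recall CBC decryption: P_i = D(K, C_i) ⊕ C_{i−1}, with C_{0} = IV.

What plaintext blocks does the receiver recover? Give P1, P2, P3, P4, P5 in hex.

Only C4 changed, to 0x20. In CBC, a change in C_i garbles P_i and flips the same bit in P_{i+1}. Decrypting the received ciphertext:
P1: D(K, 0x46) = 0x1F; 0x1F ⊕ 0xBB = 0xA4.
P2: D(K, 0x2A) = 0x03; 0x03 ⊕ 0x46 = 0x45.
P3: D(K, 0x00) = 0xD9; 0xD9 ⊕ 0x2A = 0xF3.
P4: D(K, 0x20) = 0xF9; 0xF9 ⊕ 0x00 = 0xF9.
P5: D(K, 0x61) = 0x3A; 0x3A ⊕ 0x20 = 0x1A.
Blocks that differ from the original plaintext: P4, P5.

P1 = 0xA4, P2 = 0x45, P3 = 0xF3, P4 = 0xF9, P5 = 0x1A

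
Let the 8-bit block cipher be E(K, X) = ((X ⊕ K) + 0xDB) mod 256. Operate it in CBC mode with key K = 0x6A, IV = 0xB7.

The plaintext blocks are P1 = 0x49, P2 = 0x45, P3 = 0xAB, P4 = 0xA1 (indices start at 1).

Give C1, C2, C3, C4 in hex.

CBC encryption: C_i = E(K, P_i ⊕ C_{i−1}), with C_{0} = IV.
C1: P1 ⊕ 0xB7 = 0xFE; E(K, 0xFE) = 0x6F.
C2: P2 ⊕ 0x6F = 0x2A; E(K, 0x2A) = 0x1B.
C3: P3 ⊕ 0x1B = 0xB0; E(K, 0xB0) = 0xB5.
C4: P4 ⊕ 0xB5 = 0x14; E(K, 0x14) = 0x59.

C1 = 0x6F, C2 = 0x1B, C3 = 0xB5, C4 = 0x59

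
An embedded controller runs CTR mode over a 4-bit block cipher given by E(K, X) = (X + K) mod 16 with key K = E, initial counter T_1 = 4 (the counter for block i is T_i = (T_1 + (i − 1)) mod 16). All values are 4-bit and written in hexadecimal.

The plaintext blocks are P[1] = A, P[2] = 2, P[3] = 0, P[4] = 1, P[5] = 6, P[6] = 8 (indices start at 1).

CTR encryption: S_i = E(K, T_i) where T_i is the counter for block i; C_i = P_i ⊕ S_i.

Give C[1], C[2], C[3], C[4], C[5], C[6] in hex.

C[1]: T = 4, S = E(K, T) = 2; A ⊕ 2 = 8.
C[2]: T = 5, S = E(K, T) = 3; 2 ⊕ 3 = 1.
C[3]: T = 6, S = E(K, T) = 4; 0 ⊕ 4 = 4.
C[4]: T = 7, S = E(K, T) = 5; 1 ⊕ 5 = 4.
C[5]: T = 8, S = E(K, T) = 6; 6 ⊕ 6 = 0.
C[6]: T = 9, S = E(K, T) = 7; 8 ⊕ 7 = F.

C[1] = 8, C[2] = 1, C[3] = 4, C[4] = 4, C[5] = 0, C[6] = F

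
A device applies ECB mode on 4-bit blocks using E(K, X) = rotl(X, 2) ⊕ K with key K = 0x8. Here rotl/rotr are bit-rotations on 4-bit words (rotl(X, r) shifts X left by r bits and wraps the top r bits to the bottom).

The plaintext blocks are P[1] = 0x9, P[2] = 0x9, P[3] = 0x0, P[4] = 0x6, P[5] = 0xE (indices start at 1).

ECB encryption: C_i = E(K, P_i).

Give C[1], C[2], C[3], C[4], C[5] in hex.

C[1] = 0xE, C[2] = 0xE, C[3] = 0x8, C[4] = 0x1, C[5] = 0x3

C[1]: E(K, 0x9) = 0xE.
C[2]: E(K, 0x9) = 0xE.
C[3]: E(K, 0x0) = 0x8.
C[4]: E(K, 0x6) = 0x1.
C[5]: E(K, 0xE) = 0x3.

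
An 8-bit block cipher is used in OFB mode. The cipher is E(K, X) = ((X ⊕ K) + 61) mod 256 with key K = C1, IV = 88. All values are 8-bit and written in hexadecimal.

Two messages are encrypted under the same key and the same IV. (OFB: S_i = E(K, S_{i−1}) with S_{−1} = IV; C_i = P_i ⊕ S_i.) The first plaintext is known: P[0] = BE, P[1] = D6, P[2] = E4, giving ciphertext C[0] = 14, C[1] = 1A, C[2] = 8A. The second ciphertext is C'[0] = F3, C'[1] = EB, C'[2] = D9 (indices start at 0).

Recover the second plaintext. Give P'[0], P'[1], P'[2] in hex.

In OFB with a reused IV, both messages share the same keystream S_i, so C_i ⊕ C'_i = P_i ⊕ P'_i and thus P'_i = P_i ⊕ C_i ⊕ C'_i.
P'[0]: BE ⊕ 14 ⊕ F3 = 59.
P'[1]: D6 ⊕ 1A ⊕ EB = 27.
P'[2]: E4 ⊕ 8A ⊕ D9 = B7.

P'[0] = 59, P'[1] = 27, P'[2] = B7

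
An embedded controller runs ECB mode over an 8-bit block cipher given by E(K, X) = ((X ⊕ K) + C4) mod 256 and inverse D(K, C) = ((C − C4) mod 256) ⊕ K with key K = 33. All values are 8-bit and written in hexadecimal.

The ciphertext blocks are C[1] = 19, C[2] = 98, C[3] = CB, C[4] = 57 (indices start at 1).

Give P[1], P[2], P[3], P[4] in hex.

P[1] = 66, P[2] = E7, P[3] = 34, P[4] = A0

ECB decryption: P_i = D(K, C_i).
P[1]: D(K, 19) = 66.
P[2]: D(K, 98) = E7.
P[3]: D(K, CB) = 34.
P[4]: D(K, 57) = A0.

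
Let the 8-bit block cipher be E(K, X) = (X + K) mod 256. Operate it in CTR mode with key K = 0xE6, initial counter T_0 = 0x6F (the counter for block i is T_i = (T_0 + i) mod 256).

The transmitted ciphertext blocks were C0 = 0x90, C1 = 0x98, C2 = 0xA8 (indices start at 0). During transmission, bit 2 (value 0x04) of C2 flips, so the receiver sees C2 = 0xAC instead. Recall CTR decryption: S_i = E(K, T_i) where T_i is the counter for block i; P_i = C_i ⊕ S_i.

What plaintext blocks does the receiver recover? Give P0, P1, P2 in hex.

Only C2 changed, to 0xAC. In CTR, a change in C_i flips the same bit in P_i only; the keystream is unaffected. Decrypting the received ciphertext:
P0: T = 0x6F, S = E(K, T) = 0x55; 0x90 ⊕ 0x55 = 0xC5.
P1: T = 0x70, S = E(K, T) = 0x56; 0x98 ⊕ 0x56 = 0xCE.
P2: T = 0x71, S = E(K, T) = 0x57; 0xAC ⊕ 0x57 = 0xFB.
Blocks that differ from the original plaintext: P2.

P0 = 0xC5, P1 = 0xCE, P2 = 0xFB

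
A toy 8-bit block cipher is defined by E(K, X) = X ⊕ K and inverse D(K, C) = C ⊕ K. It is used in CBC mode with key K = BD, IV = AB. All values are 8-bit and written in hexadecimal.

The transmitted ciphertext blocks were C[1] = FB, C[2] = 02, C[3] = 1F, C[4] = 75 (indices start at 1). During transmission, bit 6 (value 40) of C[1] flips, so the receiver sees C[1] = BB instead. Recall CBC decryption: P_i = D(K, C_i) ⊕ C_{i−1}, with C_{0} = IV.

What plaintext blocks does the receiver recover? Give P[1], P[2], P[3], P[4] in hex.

Only C[1] changed, to BB. In CBC, a change in C_i garbles P_i and flips the same bit in P_{i+1}. Decrypting the received ciphertext:
P[1]: D(K, BB) = 06; 06 ⊕ AB = AD.
P[2]: D(K, 02) = BF; BF ⊕ BB = 04.
P[3]: D(K, 1F) = A2; A2 ⊕ 02 = A0.
P[4]: D(K, 75) = C8; C8 ⊕ 1F = D7.
Blocks that differ from the original plaintext: P[1], P[2].

P[1] = AD, P[2] = 04, P[3] = A0, P[4] = D7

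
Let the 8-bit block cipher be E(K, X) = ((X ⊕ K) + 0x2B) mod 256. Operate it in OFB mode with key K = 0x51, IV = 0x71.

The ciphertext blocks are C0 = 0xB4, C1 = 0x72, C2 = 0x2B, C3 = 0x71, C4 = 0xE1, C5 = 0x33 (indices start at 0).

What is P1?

OFB decryption: S_i = E(K, S_{i−1}) with S_{−1} = IV; P_i = C_i ⊕ S_i.
P0: S = E(K, 0x71) = 0x4B; 0xB4 ⊕ 0x4B = 0xFF.
P1: S = E(K, 0x4B) = 0x45; 0x72 ⊕ 0x45 = 0x37.

P1 = 0x37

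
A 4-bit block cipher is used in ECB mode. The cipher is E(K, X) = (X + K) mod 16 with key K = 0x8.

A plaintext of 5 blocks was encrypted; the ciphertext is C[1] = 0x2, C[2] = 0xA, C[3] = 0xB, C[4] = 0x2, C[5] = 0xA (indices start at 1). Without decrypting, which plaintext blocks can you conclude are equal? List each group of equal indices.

ECB encrypts each block independently with the same key, so equal ciphertext blocks imply equal plaintext blocks.
C[1] = C[4] = 0x2, so P[1] = P[4].
C[2] = C[5] = 0xA, so P[2] = P[5].

P[1] = P[4]; P[2] = P[5]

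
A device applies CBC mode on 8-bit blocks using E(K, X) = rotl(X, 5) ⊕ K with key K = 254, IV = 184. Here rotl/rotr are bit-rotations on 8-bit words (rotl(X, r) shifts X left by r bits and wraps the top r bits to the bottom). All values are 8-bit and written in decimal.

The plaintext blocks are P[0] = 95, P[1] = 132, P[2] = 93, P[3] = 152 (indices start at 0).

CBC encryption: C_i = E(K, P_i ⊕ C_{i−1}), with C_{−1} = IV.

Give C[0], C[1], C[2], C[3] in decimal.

C[0]: P[0] ⊕ 184 = 231; E(K, 231) = 2.
C[1]: P[1] ⊕ 2 = 134; E(K, 134) = 46.
C[2]: P[2] ⊕ 46 = 115; E(K, 115) = 144.
C[3]: P[3] ⊕ 144 = 8; E(K, 8) = 255.

C[0] = 2, C[1] = 46, C[2] = 144, C[3] = 255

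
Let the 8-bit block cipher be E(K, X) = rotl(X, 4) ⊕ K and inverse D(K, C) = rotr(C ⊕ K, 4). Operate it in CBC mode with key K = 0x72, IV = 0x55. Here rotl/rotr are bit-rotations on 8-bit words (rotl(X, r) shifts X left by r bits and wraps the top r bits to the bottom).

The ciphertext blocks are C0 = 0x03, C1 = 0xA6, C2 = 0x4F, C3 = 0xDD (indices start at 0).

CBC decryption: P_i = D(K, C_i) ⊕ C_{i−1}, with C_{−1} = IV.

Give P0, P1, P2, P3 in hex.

P0 = 0x42, P1 = 0x4E, P2 = 0x75, P3 = 0xB5

P0: D(K, 0x03) = 0x17; 0x17 ⊕ 0x55 = 0x42.
P1: D(K, 0xA6) = 0x4D; 0x4D ⊕ 0x03 = 0x4E.
P2: D(K, 0x4F) = 0xD3; 0xD3 ⊕ 0xA6 = 0x75.
P3: D(K, 0xDD) = 0xFA; 0xFA ⊕ 0x4F = 0xB5.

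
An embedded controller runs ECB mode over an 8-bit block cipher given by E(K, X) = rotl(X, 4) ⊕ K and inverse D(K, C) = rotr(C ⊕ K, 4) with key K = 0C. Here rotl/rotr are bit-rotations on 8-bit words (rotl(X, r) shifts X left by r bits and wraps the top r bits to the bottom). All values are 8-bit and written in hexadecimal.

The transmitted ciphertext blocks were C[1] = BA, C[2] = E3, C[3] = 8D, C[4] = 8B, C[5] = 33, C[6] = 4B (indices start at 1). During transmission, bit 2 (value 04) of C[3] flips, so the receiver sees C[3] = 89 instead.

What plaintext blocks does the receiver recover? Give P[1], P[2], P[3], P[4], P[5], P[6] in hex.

P[1] = 6B, P[2] = FE, P[3] = 58, P[4] = 78, P[5] = F3, P[6] = 74

ECB decryption: P_i = D(K, C_i).
Only C[3] changed, to 89. In ECB, a change in C_i affects only P_i. Decrypting the received ciphertext:
P[1]: D(K, BA) = 6B.
P[2]: D(K, E3) = FE.
P[3]: D(K, 89) = 58.
P[4]: D(K, 8B) = 78.
P[5]: D(K, 33) = F3.
P[6]: D(K, 4B) = 74.
Blocks that differ from the original plaintext: P[3].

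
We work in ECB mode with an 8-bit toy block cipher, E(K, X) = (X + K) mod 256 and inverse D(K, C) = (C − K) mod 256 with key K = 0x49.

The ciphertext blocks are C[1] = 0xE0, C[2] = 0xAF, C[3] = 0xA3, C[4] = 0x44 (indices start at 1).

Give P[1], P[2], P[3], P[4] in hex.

ECB decryption: P_i = D(K, C_i).
P[1]: D(K, 0xE0) = 0x97.
P[2]: D(K, 0xAF) = 0x66.
P[3]: D(K, 0xA3) = 0x5A.
P[4]: D(K, 0x44) = 0xFB.

P[1] = 0x97, P[2] = 0x66, P[3] = 0x5A, P[4] = 0xFB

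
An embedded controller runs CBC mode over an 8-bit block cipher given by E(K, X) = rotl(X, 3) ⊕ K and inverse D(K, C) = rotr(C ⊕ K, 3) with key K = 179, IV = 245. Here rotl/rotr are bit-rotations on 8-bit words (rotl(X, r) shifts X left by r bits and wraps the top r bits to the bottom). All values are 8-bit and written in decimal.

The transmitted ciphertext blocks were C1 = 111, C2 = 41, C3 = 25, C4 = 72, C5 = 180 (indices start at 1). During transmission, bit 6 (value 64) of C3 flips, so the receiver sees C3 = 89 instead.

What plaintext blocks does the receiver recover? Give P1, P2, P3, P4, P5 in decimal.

CBC decryption: P_i = D(K, C_i) ⊕ C_{i−1}, with C_{0} = IV.
Only C3 changed, to 89. In CBC, a change in C_i garbles P_i and flips the same bit in P_{i+1}. Decrypting the received ciphertext:
P1: D(K, 111) = 155; 155 ⊕ 245 = 110.
P2: D(K, 41) = 83; 83 ⊕ 111 = 60.
P3: D(K, 89) = 93; 93 ⊕ 41 = 116.
P4: D(K, 72) = 127; 127 ⊕ 89 = 38.
P5: D(K, 180) = 224; 224 ⊕ 72 = 168.
Blocks that differ from the original plaintext: P3, P4.

P1 = 110, P2 = 60, P3 = 116, P4 = 38, P5 = 168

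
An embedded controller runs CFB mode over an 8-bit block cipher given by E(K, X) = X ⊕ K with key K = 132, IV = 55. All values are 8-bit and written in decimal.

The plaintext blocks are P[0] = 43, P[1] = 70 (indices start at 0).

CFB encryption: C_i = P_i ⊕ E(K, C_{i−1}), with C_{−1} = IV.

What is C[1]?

C[0]: E(K, 55) = 179; 43 ⊕ 179 = 152.
C[1]: E(K, 152) = 28; 70 ⊕ 28 = 90.

C[1] = 90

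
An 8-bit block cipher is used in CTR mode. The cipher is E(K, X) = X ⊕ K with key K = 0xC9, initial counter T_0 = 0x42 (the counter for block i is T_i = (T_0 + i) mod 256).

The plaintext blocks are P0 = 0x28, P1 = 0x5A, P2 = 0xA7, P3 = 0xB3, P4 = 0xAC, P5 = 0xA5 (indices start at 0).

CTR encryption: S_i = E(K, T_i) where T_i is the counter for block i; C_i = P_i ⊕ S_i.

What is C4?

C0: T = 0x42, S = E(K, T) = 0x8B; 0x28 ⊕ 0x8B = 0xA3.
C1: T = 0x43, S = E(K, T) = 0x8A; 0x5A ⊕ 0x8A = 0xD0.
C2: T = 0x44, S = E(K, T) = 0x8D; 0xA7 ⊕ 0x8D = 0x2A.
C3: T = 0x45, S = E(K, T) = 0x8C; 0xB3 ⊕ 0x8C = 0x3F.
C4: T = 0x46, S = E(K, T) = 0x8F; 0xAC ⊕ 0x8F = 0x23.

C4 = 0x23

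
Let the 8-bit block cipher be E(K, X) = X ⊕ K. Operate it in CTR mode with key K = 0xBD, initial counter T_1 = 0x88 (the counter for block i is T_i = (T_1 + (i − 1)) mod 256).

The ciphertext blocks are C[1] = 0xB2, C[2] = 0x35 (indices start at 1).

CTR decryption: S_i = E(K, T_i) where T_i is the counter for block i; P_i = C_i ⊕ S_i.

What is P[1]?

P[1] = 0x87

P[1]: T = 0x88, S = E(K, T) = 0x35; 0xB2 ⊕ 0x35 = 0x87.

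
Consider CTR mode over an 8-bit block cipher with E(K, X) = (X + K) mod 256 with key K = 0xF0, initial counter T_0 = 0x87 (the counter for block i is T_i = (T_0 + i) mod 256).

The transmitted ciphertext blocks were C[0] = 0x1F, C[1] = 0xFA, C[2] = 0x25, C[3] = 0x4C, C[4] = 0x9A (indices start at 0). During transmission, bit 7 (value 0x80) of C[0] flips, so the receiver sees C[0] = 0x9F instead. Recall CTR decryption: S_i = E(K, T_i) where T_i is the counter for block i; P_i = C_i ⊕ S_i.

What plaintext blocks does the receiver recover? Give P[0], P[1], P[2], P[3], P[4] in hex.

Only C[0] changed, to 0x9F. In CTR, a change in C_i flips the same bit in P_i only; the keystream is unaffected. Decrypting the received ciphertext:
P[0]: T = 0x87, S = E(K, T) = 0x77; 0x9F ⊕ 0x77 = 0xE8.
P[1]: T = 0x88, S = E(K, T) = 0x78; 0xFA ⊕ 0x78 = 0x82.
P[2]: T = 0x89, S = E(K, T) = 0x79; 0x25 ⊕ 0x79 = 0x5C.
P[3]: T = 0x8A, S = E(K, T) = 0x7A; 0x4C ⊕ 0x7A = 0x36.
P[4]: T = 0x8B, S = E(K, T) = 0x7B; 0x9A ⊕ 0x7B = 0xE1.
Blocks that differ from the original plaintext: P[0].

P[0] = 0xE8, P[1] = 0x82, P[2] = 0x5C, P[3] = 0x36, P[4] = 0xE1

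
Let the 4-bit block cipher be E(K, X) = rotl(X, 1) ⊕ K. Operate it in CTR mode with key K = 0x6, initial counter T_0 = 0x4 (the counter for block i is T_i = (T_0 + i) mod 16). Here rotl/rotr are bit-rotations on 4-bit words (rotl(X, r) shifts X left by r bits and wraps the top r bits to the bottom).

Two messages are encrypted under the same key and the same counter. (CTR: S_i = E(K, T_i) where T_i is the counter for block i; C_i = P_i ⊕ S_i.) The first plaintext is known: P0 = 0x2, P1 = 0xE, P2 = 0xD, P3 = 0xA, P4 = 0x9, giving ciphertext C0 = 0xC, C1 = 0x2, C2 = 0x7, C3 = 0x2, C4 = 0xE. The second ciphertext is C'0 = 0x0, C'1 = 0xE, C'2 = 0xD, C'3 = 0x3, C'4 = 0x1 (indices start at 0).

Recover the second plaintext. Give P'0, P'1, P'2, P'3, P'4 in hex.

P'0 = 0xE, P'1 = 0x2, P'2 = 0x7, P'3 = 0xB, P'4 = 0x6

In CTR with a reused counter, both messages share the same keystream S_i, so C_i ⊕ C'_i = P_i ⊕ P'_i and thus P'_i = P_i ⊕ C_i ⊕ C'_i.
P'0: 0x2 ⊕ 0xC ⊕ 0x0 = 0xE.
P'1: 0xE ⊕ 0x2 ⊕ 0xE = 0x2.
P'2: 0xD ⊕ 0x7 ⊕ 0xD = 0x7.
P'3: 0xA ⊕ 0x2 ⊕ 0x3 = 0xB.
P'4: 0x9 ⊕ 0xE ⊕ 0x1 = 0x6.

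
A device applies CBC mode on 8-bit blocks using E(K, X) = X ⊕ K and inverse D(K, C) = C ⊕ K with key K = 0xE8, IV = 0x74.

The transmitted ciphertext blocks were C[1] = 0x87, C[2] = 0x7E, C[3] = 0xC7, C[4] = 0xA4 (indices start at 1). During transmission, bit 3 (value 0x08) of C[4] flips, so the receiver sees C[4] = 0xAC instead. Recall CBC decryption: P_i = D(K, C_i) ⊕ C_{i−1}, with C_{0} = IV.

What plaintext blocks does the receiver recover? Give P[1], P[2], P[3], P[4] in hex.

P[1] = 0x1B, P[2] = 0x11, P[3] = 0x51, P[4] = 0x83

Only C[4] changed, to 0xAC. In CBC, a change in C_i garbles P_i and flips the same bit in P_{i+1}. Decrypting the received ciphertext:
P[1]: D(K, 0x87) = 0x6F; 0x6F ⊕ 0x74 = 0x1B.
P[2]: D(K, 0x7E) = 0x96; 0x96 ⊕ 0x87 = 0x11.
P[3]: D(K, 0xC7) = 0x2F; 0x2F ⊕ 0x7E = 0x51.
P[4]: D(K, 0xAC) = 0x44; 0x44 ⊕ 0xC7 = 0x83.
Blocks that differ from the original plaintext: P[4].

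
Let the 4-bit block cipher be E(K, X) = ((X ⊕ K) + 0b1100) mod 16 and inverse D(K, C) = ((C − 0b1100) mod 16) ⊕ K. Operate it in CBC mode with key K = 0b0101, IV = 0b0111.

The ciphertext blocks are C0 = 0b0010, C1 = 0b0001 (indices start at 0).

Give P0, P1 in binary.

CBC decryption: P_i = D(K, C_i) ⊕ C_{i−1}, with C_{−1} = IV.
P0: D(K, 0b0010) = 0b0011; 0b0011 ⊕ 0b0111 = 0b0100.
P1: D(K, 0b0001) = 0b0000; 0b0000 ⊕ 0b0010 = 0b0010.

P0 = 0b0100, P1 = 0b0010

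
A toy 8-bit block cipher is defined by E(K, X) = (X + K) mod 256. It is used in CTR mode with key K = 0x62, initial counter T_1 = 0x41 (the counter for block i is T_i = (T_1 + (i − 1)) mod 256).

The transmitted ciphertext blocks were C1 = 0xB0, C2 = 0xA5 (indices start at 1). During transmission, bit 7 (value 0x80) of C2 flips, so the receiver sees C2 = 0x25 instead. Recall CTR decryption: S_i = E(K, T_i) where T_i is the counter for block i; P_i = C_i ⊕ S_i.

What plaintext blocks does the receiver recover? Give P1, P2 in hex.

Only C2 changed, to 0x25. In CTR, a change in C_i flips the same bit in P_i only; the keystream is unaffected. Decrypting the received ciphertext:
P1: T = 0x41, S = E(K, T) = 0xA3; 0xB0 ⊕ 0xA3 = 0x13.
P2: T = 0x42, S = E(K, T) = 0xA4; 0x25 ⊕ 0xA4 = 0x81.
Blocks that differ from the original plaintext: P2.

P1 = 0x13, P2 = 0x81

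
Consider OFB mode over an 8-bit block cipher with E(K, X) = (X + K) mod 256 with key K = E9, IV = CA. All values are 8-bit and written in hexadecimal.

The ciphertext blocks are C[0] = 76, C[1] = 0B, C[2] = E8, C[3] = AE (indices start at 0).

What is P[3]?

OFB decryption: S_i = E(K, S_{i−1}) with S_{−1} = IV; P_i = C_i ⊕ S_i.
P[0]: S = E(K, CA) = B3; 76 ⊕ B3 = C5.
P[1]: S = E(K, B3) = 9C; 0B ⊕ 9C = 97.
P[2]: S = E(K, 9C) = 85; E8 ⊕ 85 = 6D.
P[3]: S = E(K, 85) = 6E; AE ⊕ 6E = C0.

P[3] = C0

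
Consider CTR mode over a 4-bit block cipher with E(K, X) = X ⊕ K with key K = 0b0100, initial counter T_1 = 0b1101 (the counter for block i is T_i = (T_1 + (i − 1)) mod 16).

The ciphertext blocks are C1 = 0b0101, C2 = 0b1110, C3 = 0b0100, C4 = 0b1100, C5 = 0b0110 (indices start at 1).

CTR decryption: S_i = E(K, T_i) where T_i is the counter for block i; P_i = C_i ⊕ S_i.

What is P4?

P4: T = 0b0000, S = E(K, T) = 0b0100; 0b1100 ⊕ 0b0100 = 0b1000.

P4 = 0b1000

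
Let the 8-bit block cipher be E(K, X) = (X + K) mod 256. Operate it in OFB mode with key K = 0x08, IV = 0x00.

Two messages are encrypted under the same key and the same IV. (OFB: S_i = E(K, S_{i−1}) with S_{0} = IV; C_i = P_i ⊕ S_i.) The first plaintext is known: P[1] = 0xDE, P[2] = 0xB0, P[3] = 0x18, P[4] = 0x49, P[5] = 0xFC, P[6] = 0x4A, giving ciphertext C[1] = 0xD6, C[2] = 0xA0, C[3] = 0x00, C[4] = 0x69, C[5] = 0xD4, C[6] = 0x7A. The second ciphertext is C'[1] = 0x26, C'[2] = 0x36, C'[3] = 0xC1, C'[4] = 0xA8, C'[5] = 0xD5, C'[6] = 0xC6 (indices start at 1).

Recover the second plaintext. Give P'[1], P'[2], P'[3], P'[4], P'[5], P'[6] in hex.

In OFB with a reused IV, both messages share the same keystream S_i, so C_i ⊕ C'_i = P_i ⊕ P'_i and thus P'_i = P_i ⊕ C_i ⊕ C'_i.
P'[1]: 0xDE ⊕ 0xD6 ⊕ 0x26 = 0x2E.
P'[2]: 0xB0 ⊕ 0xA0 ⊕ 0x36 = 0x26.
P'[3]: 0x18 ⊕ 0x00 ⊕ 0xC1 = 0xD9.
P'[4]: 0x49 ⊕ 0x69 ⊕ 0xA8 = 0x88.
P'[5]: 0xFC ⊕ 0xD4 ⊕ 0xD5 = 0xFD.
P'[6]: 0x4A ⊕ 0x7A ⊕ 0xC6 = 0xF6.

P'[1] = 0x2E, P'[2] = 0x26, P'[3] = 0xD9, P'[4] = 0x88, P'[5] = 0xFD, P'[6] = 0xF6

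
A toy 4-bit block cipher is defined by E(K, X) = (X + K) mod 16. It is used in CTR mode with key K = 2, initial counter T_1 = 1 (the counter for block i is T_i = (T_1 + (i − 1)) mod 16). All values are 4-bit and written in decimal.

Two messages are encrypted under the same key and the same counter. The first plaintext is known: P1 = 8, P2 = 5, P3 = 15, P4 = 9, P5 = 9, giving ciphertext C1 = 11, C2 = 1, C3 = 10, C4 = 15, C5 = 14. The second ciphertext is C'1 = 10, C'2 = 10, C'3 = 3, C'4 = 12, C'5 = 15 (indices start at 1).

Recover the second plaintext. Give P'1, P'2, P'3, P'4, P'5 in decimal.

P'1 = 9, P'2 = 14, P'3 = 6, P'4 = 10, P'5 = 8

In CTR with a reused counter, both messages share the same keystream S_i, so C_i ⊕ C'_i = P_i ⊕ P'_i and thus P'_i = P_i ⊕ C_i ⊕ C'_i.
P'1: 8 ⊕ 11 ⊕ 10 = 9.
P'2: 5 ⊕ 1 ⊕ 10 = 14.
P'3: 15 ⊕ 10 ⊕ 3 = 6.
P'4: 9 ⊕ 15 ⊕ 12 = 10.
P'5: 9 ⊕ 14 ⊕ 15 = 8.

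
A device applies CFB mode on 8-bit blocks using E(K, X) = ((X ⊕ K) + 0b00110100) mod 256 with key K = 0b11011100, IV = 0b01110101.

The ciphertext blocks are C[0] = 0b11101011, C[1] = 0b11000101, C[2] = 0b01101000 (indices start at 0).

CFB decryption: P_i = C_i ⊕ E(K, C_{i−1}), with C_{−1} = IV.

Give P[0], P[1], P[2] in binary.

P[0] = 0b00110110, P[1] = 0b10101110, P[2] = 0b00100101

P[0]: E(K, 0b01110101) = 0b11011101; 0b11101011 ⊕ 0b11011101 = 0b00110110.
P[1]: E(K, 0b11101011) = 0b01101011; 0b11000101 ⊕ 0b01101011 = 0b10101110.
P[2]: E(K, 0b11000101) = 0b01001101; 0b01101000 ⊕ 0b01001101 = 0b00100101.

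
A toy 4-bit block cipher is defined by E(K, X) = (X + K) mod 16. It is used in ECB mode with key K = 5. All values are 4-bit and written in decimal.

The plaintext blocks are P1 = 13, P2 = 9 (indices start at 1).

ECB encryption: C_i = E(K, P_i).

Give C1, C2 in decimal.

C1: E(K, 13) = 2.
C2: E(K, 9) = 14.

C1 = 2, C2 = 14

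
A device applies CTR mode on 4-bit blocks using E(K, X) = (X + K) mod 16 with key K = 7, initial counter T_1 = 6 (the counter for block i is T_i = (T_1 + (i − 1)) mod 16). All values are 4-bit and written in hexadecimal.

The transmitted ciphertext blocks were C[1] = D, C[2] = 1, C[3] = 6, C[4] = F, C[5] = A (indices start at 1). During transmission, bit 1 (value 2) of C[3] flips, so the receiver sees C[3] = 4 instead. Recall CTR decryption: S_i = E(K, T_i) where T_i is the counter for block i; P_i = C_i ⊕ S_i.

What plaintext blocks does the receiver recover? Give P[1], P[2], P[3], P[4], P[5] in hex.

P[1] = 0, P[2] = F, P[3] = B, P[4] = F, P[5] = B

Only C[3] changed, to 4. In CTR, a change in C_i flips the same bit in P_i only; the keystream is unaffected. Decrypting the received ciphertext:
P[1]: T = 6, S = E(K, T) = D; D ⊕ D = 0.
P[2]: T = 7, S = E(K, T) = E; 1 ⊕ E = F.
P[3]: T = 8, S = E(K, T) = F; 4 ⊕ F = B.
P[4]: T = 9, S = E(K, T) = 0; F ⊕ 0 = F.
P[5]: T = A, S = E(K, T) = 1; A ⊕ 1 = B.
Blocks that differ from the original plaintext: P[3].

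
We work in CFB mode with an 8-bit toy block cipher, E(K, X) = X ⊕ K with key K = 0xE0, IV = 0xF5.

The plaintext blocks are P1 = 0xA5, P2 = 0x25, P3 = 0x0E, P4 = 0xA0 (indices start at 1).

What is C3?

C3 = 0x9B

CFB encryption: C_i = P_i ⊕ E(K, C_{i−1}), with C_{0} = IV.
C1: E(K, 0xF5) = 0x15; 0xA5 ⊕ 0x15 = 0xB0.
C2: E(K, 0xB0) = 0x50; 0x25 ⊕ 0x50 = 0x75.
C3: E(K, 0x75) = 0x95; 0x0E ⊕ 0x95 = 0x9B.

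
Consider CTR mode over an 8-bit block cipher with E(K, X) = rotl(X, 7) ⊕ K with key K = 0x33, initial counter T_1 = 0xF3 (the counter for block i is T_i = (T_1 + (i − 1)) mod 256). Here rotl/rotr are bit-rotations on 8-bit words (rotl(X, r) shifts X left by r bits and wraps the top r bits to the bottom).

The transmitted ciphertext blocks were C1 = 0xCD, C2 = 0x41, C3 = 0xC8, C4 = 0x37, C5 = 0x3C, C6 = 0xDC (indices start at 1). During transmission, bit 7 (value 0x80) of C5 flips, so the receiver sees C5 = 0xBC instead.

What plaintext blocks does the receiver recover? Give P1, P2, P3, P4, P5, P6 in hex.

P1 = 0x07, P2 = 0x08, P3 = 0x01, P4 = 0x7F, P5 = 0x74, P6 = 0x93

CTR decryption: S_i = E(K, T_i) where T_i is the counter for block i; P_i = C_i ⊕ S_i.
Only C5 changed, to 0xBC. In CTR, a change in C_i flips the same bit in P_i only; the keystream is unaffected. Decrypting the received ciphertext:
P1: T = 0xF3, S = E(K, T) = 0xCA; 0xCD ⊕ 0xCA = 0x07.
P2: T = 0xF4, S = E(K, T) = 0x49; 0x41 ⊕ 0x49 = 0x08.
P3: T = 0xF5, S = E(K, T) = 0xC9; 0xC8 ⊕ 0xC9 = 0x01.
P4: T = 0xF6, S = E(K, T) = 0x48; 0x37 ⊕ 0x48 = 0x7F.
P5: T = 0xF7, S = E(K, T) = 0xC8; 0xBC ⊕ 0xC8 = 0x74.
P6: T = 0xF8, S = E(K, T) = 0x4F; 0xDC ⊕ 0x4F = 0x93.
Blocks that differ from the original plaintext: P5.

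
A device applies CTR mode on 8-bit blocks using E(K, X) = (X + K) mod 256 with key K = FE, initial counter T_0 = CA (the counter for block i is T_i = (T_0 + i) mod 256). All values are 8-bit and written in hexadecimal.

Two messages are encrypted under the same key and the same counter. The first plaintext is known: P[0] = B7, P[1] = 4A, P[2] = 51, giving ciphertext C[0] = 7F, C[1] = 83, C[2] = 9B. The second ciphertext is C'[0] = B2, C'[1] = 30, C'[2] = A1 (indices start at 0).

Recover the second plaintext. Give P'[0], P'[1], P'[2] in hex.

In CTR with a reused counter, both messages share the same keystream S_i, so C_i ⊕ C'_i = P_i ⊕ P'_i and thus P'_i = P_i ⊕ C_i ⊕ C'_i.
P'[0]: B7 ⊕ 7F ⊕ B2 = 7A.
P'[1]: 4A ⊕ 83 ⊕ 30 = F9.
P'[2]: 51 ⊕ 9B ⊕ A1 = 6B.

P'[0] = 7A, P'[1] = F9, P'[2] = 6B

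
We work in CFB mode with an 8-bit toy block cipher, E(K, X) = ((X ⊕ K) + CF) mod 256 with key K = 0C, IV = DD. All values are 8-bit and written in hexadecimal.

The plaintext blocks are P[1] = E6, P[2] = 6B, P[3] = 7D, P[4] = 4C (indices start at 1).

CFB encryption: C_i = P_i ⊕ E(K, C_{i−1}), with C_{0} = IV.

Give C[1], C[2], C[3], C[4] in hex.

C[1] = 46, C[2] = 72, C[3] = 30, C[4] = 47

C[1]: E(K, DD) = A0; E6 ⊕ A0 = 46.
C[2]: E(K, 46) = 19; 6B ⊕ 19 = 72.
C[3]: E(K, 72) = 4D; 7D ⊕ 4D = 30.
C[4]: E(K, 30) = 0B; 4C ⊕ 0B = 47.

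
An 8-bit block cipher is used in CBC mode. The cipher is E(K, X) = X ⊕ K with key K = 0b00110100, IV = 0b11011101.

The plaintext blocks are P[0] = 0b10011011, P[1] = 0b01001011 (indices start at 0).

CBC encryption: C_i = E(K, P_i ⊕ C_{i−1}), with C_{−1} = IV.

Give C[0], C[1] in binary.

C[0]: P[0] ⊕ 0b11011101 = 0b01000110; E(K, 0b01000110) = 0b01110010.
C[1]: P[1] ⊕ 0b01110010 = 0b00111001; E(K, 0b00111001) = 0b00001101.

C[0] = 0b01110010, C[1] = 0b00001101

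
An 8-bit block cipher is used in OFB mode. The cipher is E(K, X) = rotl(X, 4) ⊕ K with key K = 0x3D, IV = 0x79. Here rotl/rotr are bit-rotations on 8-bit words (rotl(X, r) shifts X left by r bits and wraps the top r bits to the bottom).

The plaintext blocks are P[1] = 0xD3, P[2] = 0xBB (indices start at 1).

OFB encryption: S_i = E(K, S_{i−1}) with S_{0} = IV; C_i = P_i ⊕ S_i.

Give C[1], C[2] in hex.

C[1] = 0x79, C[2] = 0x2C

C[1]: S = E(K, 0x79) = 0xAA; 0xD3 ⊕ 0xAA = 0x79.
C[2]: S = E(K, 0xAA) = 0x97; 0xBB ⊕ 0x97 = 0x2C.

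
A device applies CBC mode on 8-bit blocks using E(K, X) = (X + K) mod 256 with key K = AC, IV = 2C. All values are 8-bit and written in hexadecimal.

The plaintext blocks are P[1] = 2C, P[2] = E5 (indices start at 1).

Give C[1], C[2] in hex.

CBC encryption: C_i = E(K, P_i ⊕ C_{i−1}), with C_{0} = IV.
C[1]: P[1] ⊕ 2C = 00; E(K, 00) = AC.
C[2]: P[2] ⊕ AC = 49; E(K, 49) = F5.

C[1] = AC, C[2] = F5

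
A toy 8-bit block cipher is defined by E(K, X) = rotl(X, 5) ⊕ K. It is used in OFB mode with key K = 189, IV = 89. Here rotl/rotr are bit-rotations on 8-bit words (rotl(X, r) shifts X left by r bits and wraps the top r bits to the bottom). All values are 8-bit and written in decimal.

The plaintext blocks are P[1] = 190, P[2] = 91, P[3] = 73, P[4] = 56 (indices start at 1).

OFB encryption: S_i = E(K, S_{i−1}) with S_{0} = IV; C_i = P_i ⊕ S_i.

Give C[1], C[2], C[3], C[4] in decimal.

C[1]: S = E(K, 89) = 150; 190 ⊕ 150 = 40.
C[2]: S = E(K, 150) = 111; 91 ⊕ 111 = 52.
C[3]: S = E(K, 111) = 80; 73 ⊕ 80 = 25.
C[4]: S = E(K, 80) = 183; 56 ⊕ 183 = 143.

C[1] = 40, C[2] = 52, C[3] = 25, C[4] = 143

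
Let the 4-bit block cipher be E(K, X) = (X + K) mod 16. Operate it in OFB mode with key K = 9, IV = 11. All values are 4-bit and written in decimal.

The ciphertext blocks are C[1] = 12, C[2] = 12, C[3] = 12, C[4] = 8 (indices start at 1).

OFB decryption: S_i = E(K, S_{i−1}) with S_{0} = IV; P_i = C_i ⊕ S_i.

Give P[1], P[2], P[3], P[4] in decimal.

P[1]: S = E(K, 11) = 4; 12 ⊕ 4 = 8.
P[2]: S = E(K, 4) = 13; 12 ⊕ 13 = 1.
P[3]: S = E(K, 13) = 6; 12 ⊕ 6 = 10.
P[4]: S = E(K, 6) = 15; 8 ⊕ 15 = 7.

P[1] = 8, P[2] = 1, P[3] = 10, P[4] = 7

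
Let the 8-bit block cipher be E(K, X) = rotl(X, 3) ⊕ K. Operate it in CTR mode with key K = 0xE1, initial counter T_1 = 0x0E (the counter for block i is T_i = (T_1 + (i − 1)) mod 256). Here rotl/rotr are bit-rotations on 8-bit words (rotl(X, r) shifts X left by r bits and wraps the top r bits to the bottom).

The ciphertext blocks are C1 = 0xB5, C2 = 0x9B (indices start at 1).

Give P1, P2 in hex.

P1 = 0x24, P2 = 0x02

CTR decryption: S_i = E(K, T_i) where T_i is the counter for block i; P_i = C_i ⊕ S_i.
P1: T = 0x0E, S = E(K, T) = 0x91; 0xB5 ⊕ 0x91 = 0x24.
P2: T = 0x0F, S = E(K, T) = 0x99; 0x9B ⊕ 0x99 = 0x02.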